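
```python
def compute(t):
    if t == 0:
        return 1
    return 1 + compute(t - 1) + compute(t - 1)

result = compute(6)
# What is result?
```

compute(t) = 1 + 2·compute(t-1), compute(0)=1. Closed form: (1+1)·2^6 - 1 = 127.

Answer: 127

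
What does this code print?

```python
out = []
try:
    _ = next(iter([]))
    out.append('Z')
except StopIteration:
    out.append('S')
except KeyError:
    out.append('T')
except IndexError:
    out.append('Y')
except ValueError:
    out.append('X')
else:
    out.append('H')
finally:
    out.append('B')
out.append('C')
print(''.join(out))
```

Execution trace: 'S' (except StopIteration) → 'B' (finally) → 'C' (after the try/except). Output: SBC

Answer: SBC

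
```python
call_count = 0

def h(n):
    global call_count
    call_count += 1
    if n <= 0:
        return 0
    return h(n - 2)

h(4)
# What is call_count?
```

Linear recursion stepping by 2: 3 calls from n=4 down to ≤0.

Answer: 3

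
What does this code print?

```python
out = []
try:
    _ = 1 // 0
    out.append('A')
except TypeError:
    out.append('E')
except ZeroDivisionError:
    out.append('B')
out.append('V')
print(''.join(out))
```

Execution trace: 'B' (except ZeroDivisionError) → 'V' (after the try/except). Output: BV

Answer: BV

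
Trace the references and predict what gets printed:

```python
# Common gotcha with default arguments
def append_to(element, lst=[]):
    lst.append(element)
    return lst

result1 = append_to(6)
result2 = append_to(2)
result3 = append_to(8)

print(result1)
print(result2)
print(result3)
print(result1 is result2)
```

Key concept: mutable default argument gotcha.
Step by step:
`result1 = append_to(6)` → result1 = [6]
`result2 = append_to(2)` → result1 = [6, 2] (same object as result2); result2 = [6, 2] (same object as result1)
`result3 = append_to(8)` → result1 = [6, 2, 8] (same object as result2, result3); result2 = [6, 2, 8] (same object as result1, result3); result3 = [6, 2, 8] (same object as result1, result2)
`print(result1)` → prints [6, 2, 8]
`print(result2)` → prints [6, 2, 8]
`print(result3)` → prints [6, 2, 8]
`print(result1 is result2)` → prints True

Answer:
[6, 2, 8]
[6, 2, 8]
[6, 2, 8]
True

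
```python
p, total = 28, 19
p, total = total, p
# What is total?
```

Trace:
`p, total = 28, 19` → p = 28; total = 19
`p, total = total, p` → p = 19; total = 28
So total = 28

Answer: 28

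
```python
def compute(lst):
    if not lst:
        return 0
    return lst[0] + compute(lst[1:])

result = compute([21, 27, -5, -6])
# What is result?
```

21 + 27 + (-5) + (-6) + 0 = 37

Answer: 37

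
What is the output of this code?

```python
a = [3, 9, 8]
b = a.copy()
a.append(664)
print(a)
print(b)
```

Key concept: list.copy() creates independent copy.
Step by step:
`a = [3, 9, 8]` → a = [3, 9, 8]
`b = a.copy()` → b = [3, 9, 8]
`a.append(664)` → a = [3, 9, 8, 664]
`print(a)` → prints [3, 9, 8, 664]
`print(b)` → prints [3, 9, 8]

Answer:
[3, 9, 8, 664]
[3, 9, 8]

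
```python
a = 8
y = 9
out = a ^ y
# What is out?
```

Trace:
`a = 8` → a = 8
`y = 9` → y = 9
`out = a ^ y` → out = 1
So out = 1

Answer: 1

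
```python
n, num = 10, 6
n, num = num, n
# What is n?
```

Trace:
`n, num = 10, 6` → n = 10; num = 6
`n, num = num, n` → n = 6; num = 10
So n = 6

Answer: 6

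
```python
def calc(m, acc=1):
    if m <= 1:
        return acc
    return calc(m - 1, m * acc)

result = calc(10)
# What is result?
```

Accumulator trace (n, acc): (10, 1) -> (9, 10) -> (8, 90) -> (7, 720) -> (6, 5040) -> (5, 30240) -> (4, 151200) -> (3, 604800) -> (2, 1814400) -> (1, 3628800) -> return 3628800

Answer: 3628800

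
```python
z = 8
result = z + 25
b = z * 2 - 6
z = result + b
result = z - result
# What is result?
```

Trace:
`z = 8` → z = 8
`result = z + 25` → result = 33
`b = z * 2 - 6` → b = 10
`z = result + b` → z = 43
`result = z - result` → result = 10
So result = 10

Answer: 10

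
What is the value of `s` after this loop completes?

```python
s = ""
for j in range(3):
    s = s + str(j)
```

Concatenate digits 0 to 2
`s` takes the values: "" → "0" → "01" → "012"

Answer: "012"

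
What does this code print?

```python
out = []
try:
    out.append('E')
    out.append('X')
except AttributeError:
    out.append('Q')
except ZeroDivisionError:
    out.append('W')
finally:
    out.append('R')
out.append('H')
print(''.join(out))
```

Execution trace: 'E' (try body) → 'X' (try body, no exception) → 'R' (finally) → 'H' (after the try/except). Output: EXRH

Answer: EXRH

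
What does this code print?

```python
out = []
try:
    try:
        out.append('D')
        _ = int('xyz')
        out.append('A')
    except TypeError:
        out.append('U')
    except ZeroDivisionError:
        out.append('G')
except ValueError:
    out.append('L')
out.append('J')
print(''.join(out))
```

Execution trace: 'D' (try body) → 'L' (outer except ValueError) → 'J' (after the try/except). Output: DLJ

Answer: DLJ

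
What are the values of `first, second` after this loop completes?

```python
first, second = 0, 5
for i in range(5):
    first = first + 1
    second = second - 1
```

first goes 0→5, second goes 5→0
`first, second` takes the values: (0, 5) → (1, 5) → (1, 4) → (2, 4) → (2, 3) → (3, 3) → (3, 2) → (4, 2) → (4, 1) → (5, 1) → (5, 0)

Answer: 5, 0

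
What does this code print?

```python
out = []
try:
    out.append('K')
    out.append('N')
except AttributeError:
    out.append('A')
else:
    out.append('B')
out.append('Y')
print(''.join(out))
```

Execution trace: 'K' (try body) → 'N' (try body, no exception) → 'B' (else) → 'Y' (after the try/except). Output: KNBY

Answer: KNBY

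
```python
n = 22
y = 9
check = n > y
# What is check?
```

Trace:
`n = 22` → n = 22
`y = 9` → y = 9
`check = n > y` → check = True
So check = True

Answer: True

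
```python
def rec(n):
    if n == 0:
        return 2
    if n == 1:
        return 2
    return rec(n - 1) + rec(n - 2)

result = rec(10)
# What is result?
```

Build up from base cases: rec(0)=2, rec(1)=2, rec(2)=4, rec(3)=6, rec(4)=10, rec(5)=16, rec(6)=26, ..., rec(10)=178

Answer: 178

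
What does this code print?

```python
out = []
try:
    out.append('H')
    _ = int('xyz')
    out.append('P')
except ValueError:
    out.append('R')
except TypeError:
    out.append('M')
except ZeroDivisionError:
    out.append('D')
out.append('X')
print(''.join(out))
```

Execution trace: 'H' (try body) → 'R' (except ValueError) → 'X' (after the try/except). Output: HRX

Answer: HRX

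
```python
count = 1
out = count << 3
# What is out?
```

Trace:
`count = 1` → count = 1
`out = count << 3` → out = 8
So out = 8

Answer: 8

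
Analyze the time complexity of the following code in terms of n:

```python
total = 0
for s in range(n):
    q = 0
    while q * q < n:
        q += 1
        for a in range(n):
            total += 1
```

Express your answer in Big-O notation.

Each loop level contributes: n × √n × n. Multiplying the contributions gives O(n^2√n).

Answer: O(n^2√n)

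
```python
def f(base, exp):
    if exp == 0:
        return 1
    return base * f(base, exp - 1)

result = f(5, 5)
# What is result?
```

f(5, 5) = 5 * 5 * 5 * 5 * 5 = 3125

Answer: 3125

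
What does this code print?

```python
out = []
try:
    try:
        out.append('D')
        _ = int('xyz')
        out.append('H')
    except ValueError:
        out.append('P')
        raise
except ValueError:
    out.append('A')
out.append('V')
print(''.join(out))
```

Execution trace: 'D' (inner try body) → 'P' (inner except ValueError) → 'A' (outer except ValueError) → 'V' (after the try/except). Output: DPAV

Answer: DPAV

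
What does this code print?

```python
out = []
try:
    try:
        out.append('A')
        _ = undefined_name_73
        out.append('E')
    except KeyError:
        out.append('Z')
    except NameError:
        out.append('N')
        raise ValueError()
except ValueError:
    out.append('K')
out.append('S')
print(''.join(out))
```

Execution trace: 'A' (try body) → 'N' (except NameError) → 'K' (outer except ValueError) → 'S' (after the try/except). Output: ANKS

Answer: ANKS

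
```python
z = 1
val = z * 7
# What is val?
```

Trace:
`z = 1` → z = 1
`val = z * 7` → val = 7
So val = 7

Answer: 7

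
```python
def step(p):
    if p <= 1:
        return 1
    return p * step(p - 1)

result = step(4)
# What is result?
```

step(4) = 4 * 3 * 2 * 1 = 24

Answer: 24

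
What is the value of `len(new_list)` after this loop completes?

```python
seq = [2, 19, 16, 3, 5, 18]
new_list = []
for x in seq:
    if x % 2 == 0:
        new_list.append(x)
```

Count even numbers in [2, 19, 16, 3, 5, 18]
`new_list` takes the values: [] → [2] → [2, 16] → [2, 16, 18]
So `len(new_list)` = 3

Answer: 3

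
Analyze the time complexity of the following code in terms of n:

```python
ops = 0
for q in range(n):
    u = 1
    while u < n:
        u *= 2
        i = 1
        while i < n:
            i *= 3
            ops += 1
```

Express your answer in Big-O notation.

Each loop level contributes: n × log n × log n. Multiplying the contributions gives O(n log² n).

Answer: O(n log² n)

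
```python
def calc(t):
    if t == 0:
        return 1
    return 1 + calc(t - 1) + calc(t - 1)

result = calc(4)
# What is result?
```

calc(t) = 1 + 2·calc(t-1), calc(0)=1. Closed form: (1+1)·2^4 - 1 = 31.

Answer: 31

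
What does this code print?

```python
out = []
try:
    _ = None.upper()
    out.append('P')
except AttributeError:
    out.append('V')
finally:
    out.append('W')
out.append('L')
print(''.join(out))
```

Execution trace: 'V' (except AttributeError) → 'W' (finally) → 'L' (after the try/except). Output: VWL

Answer: VWL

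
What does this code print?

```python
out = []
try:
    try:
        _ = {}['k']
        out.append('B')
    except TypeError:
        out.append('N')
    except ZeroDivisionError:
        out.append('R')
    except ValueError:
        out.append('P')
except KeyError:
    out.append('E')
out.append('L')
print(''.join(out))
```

Execution trace: 'E' (outer except KeyError) → 'L' (after the try/except). Output: EL

Answer: EL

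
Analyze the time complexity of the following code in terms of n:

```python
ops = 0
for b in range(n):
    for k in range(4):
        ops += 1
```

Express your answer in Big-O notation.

Each loop level contributes: n × 1. Multiplying the contributions gives O(n).

Answer: O(n)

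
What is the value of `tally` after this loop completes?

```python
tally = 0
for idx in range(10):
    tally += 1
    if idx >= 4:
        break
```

Loop breaks when idx reaches 4, tally is 5
`tally` takes the values: 0 → 1 → 2 → 3 → 4 → 5

Answer: 5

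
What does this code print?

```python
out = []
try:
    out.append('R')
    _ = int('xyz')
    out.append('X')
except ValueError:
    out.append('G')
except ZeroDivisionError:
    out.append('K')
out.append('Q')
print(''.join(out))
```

Execution trace: 'R' (try body) → 'G' (except ValueError) → 'Q' (after the try/except). Output: RGQ

Answer: RGQ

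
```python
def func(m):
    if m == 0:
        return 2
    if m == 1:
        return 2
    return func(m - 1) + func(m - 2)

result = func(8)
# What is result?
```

Build up from base cases: func(0)=2, func(1)=2, func(2)=4, func(3)=6, func(4)=10, func(5)=16, func(6)=26, ..., func(8)=68

Answer: 68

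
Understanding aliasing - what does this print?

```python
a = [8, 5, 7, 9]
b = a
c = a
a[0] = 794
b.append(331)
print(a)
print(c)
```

Key concept: multiple aliases.
Step by step:
`a = [8, 5, 7, 9]` → a = [8, 5, 7, 9]
`b = a` → b = [8, 5, 7, 9] (same object as a)
`c = a` → c = [8, 5, 7, 9] (same object as a, b)
`a[0] = 794` → a = [794, 5, 7, 9] (same object as b, c); b = [794, 5, 7, 9] (same object as a, c); c = [794, 5, 7, 9] (same object as a, b)
`b.append(331)` → a = [794, 5, 7, 9, 331] (same object as b, c); b = [794, 5, 7, 9, 331] (same object as a, c); c = [794, 5, 7, 9, 331] (same object as a, b)
`print(a)` → prints [794, 5, 7, 9, 331]
`print(c)` → prints [794, 5, 7, 9, 331]

Answer:
[794, 5, 7, 9, 331]
[794, 5, 7, 9, 331]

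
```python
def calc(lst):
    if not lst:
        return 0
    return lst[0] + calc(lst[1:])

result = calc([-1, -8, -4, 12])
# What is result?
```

(-1) + (-8) + (-4) + 12 + 0 = -1

Answer: -1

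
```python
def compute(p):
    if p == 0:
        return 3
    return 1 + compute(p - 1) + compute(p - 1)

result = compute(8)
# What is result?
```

compute(p) = 1 + 2·compute(p-1), compute(0)=3. Closed form: (3+1)·2^8 - 1 = 1023.

Answer: 1023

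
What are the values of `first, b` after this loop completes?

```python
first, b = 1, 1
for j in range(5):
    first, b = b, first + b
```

Fibonacci: after 5 iterations
`first, b` takes the values: (1, 1) → (1, 2) → (2, 3) → (3, 5) → (5, 8) → (8, 13)

Answer: 8, 13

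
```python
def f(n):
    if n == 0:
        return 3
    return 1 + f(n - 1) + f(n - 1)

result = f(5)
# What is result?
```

f(n) = 1 + 2·f(n-1), f(0)=3. Closed form: (3+1)·2^5 - 1 = 127.

Answer: 127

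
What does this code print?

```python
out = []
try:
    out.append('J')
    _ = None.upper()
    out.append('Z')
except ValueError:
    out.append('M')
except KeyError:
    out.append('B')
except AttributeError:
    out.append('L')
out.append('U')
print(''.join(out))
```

Execution trace: 'J' (try body) → 'L' (except AttributeError) → 'U' (after the try/except). Output: JLU

Answer: JLU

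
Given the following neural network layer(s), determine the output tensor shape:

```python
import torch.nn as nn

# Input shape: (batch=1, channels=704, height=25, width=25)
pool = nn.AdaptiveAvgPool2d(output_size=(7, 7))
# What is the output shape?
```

Input: (1, 704, 25, 25) -> Output: (1, 704, 7, 7)

Answer: (1, 704, 7, 7)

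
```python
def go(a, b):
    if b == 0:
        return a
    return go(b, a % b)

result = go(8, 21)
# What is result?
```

go(8, 21) -> go(21, 8) -> go(8, 5) -> go(5, 3) -> go(3, 2) -> go(2, 1) -> go(1, 0) -> 1

Answer: 1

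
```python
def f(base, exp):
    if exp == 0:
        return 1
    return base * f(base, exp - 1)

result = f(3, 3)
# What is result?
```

f(3, 3) = 3 * 3 * 3 = 27

Answer: 27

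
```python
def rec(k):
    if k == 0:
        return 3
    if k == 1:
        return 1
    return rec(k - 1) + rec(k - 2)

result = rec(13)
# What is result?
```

Build up from base cases: rec(0)=3, rec(1)=1, rec(2)=4, rec(3)=5, rec(4)=9, rec(5)=14, rec(6)=23, ..., rec(13)=665

Answer: 665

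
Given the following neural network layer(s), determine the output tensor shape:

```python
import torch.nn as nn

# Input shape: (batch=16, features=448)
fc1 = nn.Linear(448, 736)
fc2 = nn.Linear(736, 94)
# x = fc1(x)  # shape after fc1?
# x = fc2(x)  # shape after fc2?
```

Input: (16, 448) -> after fc1: (16, 736) -> Output: (16, 94)

Answer: (16, 94)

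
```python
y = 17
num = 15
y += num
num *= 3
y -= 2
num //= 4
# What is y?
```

Trace:
`y = 17` → y = 17
`num = 15` → num = 15
`y += num` → y = 32
`num *= 3` → num = 45
`y -= 2` → y = 30
`num //= 4` → num = 11
So y = 30

Answer: 30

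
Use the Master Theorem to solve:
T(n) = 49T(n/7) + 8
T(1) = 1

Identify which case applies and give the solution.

a=49, b=7, f(n)=8. log_7(49) = 2. Since c=0 < 2, Case 1 applies: T(n) = Θ(n^log_b(a)) = O(n^2).

Answer: O(n^2) - Case 1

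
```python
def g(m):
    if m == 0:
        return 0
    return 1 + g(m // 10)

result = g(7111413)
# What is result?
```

Count of digits of 7111413: 7

Answer: 7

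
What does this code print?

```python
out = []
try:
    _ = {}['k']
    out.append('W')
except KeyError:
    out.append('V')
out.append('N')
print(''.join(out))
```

Execution trace: 'V' (except KeyError) → 'N' (after the try/except). Output: VN

Answer: VN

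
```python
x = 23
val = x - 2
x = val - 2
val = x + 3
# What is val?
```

Trace:
`x = 23` → x = 23
`val = x - 2` → val = 21
`x = val - 2` → x = 19
`val = x + 3` → val = 22
So val = 22

Answer: 22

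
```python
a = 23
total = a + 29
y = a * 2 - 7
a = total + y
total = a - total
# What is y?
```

Trace:
`a = 23` → a = 23
`total = a + 29` → total = 52
`y = a * 2 - 7` → y = 39
`a = total + y` → a = 91
`total = a - total` → total = 39
So y = 39

Answer: 39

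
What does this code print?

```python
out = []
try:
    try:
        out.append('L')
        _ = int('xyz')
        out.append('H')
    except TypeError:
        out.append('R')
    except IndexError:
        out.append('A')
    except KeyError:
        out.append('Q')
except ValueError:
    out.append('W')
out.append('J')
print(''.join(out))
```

Execution trace: 'L' (try body) → 'W' (outer except ValueError) → 'J' (after the try/except). Output: LWJ

Answer: LWJ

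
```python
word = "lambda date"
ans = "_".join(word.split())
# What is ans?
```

Trace:
`word = "lambda date"` → word = 'lambda date'
`ans = "_".join(word.split())` → ans = 'lambda_date'
So ans = 'lambda_date'

Answer: 'lambda_date'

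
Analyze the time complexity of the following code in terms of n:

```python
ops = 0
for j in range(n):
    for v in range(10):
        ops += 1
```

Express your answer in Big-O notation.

Each loop level contributes: n × 1. Multiplying the contributions gives O(n).

Answer: O(n)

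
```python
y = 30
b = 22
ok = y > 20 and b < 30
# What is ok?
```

Trace:
`y = 30` → y = 30
`b = 22` → b = 22
`ok = y > 20 and b < 30` → ok = True
So ok = True

Answer: True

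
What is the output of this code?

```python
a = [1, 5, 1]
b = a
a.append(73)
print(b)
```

Key concept: basic list aliasing.
Step by step:
`a = [1, 5, 1]` → a = [1, 5, 1]
`b = a` → b = [1, 5, 1] (same object as a)
`a.append(73)` → a = [1, 5, 1, 73] (same object as b); b = [1, 5, 1, 73] (same object as a)
`print(b)` → prints [1, 5, 1, 73]

Answer: [1, 5, 1, 73]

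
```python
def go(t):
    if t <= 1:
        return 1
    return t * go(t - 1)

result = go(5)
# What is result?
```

go(5) = 5 * 4 * 3 * 2 * 1 = 120

Answer: 120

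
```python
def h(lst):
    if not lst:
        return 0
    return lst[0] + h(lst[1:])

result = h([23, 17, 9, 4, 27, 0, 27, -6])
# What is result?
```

23 + 17 + 9 + 4 + 27 + 0 + 27 + (-6) + 0 = 101

Answer: 101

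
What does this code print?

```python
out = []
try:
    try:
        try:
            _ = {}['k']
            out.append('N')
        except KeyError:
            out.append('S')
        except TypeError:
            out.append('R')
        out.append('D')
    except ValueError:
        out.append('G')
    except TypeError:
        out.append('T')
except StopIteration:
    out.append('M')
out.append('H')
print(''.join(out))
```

Execution trace: 'S' (inner except KeyError) → 'D' (try body, no exception) → 'H' (after the try/except). Output: SDH

Answer: SDH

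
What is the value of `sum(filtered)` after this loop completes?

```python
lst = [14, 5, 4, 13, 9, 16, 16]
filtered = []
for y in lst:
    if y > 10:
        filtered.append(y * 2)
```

Sum of doubled values > 10
`filtered` takes the values: [] → [28] → [28, 26] → [28, 26, 32] → [28, 26, 32, 32]
So `sum(filtered)` = 118

Answer: 118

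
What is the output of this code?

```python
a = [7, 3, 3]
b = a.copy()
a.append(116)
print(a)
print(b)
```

Key concept: list.copy() creates independent copy.
Step by step:
`a = [7, 3, 3]` → a = [7, 3, 3]
`b = a.copy()` → b = [7, 3, 3]
`a.append(116)` → a = [7, 3, 3, 116]
`print(a)` → prints [7, 3, 3, 116]
`print(b)` → prints [7, 3, 3]

Answer:
[7, 3, 3, 116]
[7, 3, 3]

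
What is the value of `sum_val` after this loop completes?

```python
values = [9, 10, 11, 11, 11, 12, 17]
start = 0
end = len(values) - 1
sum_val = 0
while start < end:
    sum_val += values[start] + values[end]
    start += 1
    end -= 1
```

Sum of pairs from ends
`sum_val` takes the values: 0 → 26 → 48 → 70

Answer: 70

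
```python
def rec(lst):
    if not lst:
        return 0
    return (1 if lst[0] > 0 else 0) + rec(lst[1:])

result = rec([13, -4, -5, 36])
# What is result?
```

Count of positive elements in [13, -4, -5, 36] = 2

Answer: 2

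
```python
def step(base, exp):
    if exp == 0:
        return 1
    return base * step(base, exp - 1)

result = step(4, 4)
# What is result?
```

step(4, 4) = 4 * 4 * 4 * 4 = 256

Answer: 256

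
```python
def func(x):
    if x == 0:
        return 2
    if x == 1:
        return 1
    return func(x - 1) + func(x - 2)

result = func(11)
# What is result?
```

Build up from base cases: func(0)=2, func(1)=1, func(2)=3, func(3)=4, func(4)=7, func(5)=11, func(6)=18, ..., func(11)=199

Answer: 199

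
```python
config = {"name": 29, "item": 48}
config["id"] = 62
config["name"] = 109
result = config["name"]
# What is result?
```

Trace:
`config = {"name": 29, "item": 48}` → config = {'name': 29, 'item': 48}
`config["id"] = 62` → config = {'name': 29, 'item': 48, 'id': 62}
`config["name"] = 109` → config = {'name': 109, 'item': 48, 'id': 62}
`result = config["name"]` → result = 109
So result = 109

Answer: 109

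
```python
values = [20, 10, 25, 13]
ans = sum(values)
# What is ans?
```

Trace:
`values = [20, 10, 25, 13]` → values = [20, 10, 25, 13]
`ans = sum(values)` → ans = 68
So ans = 68

Answer: 68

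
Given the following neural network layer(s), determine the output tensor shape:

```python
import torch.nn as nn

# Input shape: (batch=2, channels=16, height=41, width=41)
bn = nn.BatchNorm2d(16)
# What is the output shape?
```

Input: (2, 16, 41, 41) -> Output: (2, 16, 41, 41)

Answer: (2, 16, 41, 41)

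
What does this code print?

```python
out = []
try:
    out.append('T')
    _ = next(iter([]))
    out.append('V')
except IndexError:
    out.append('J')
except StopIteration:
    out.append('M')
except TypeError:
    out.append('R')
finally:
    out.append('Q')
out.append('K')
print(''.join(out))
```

Execution trace: 'T' (try body) → 'M' (except StopIteration) → 'Q' (finally) → 'K' (after the try/except). Output: TMQK

Answer: TMQK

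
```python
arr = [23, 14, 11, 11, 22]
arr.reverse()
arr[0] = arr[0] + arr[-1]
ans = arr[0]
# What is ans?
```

Trace:
`arr = [23, 14, 11, 11, 22]` → arr = [23, 14, 11, 11, 22]
`arr.reverse()` → arr = [22, 11, 11, 14, 23]
`arr[0] = arr[0] + arr[-1]` → arr = [45, 11, 11, 14, 23]
`ans = arr[0]` → ans = 45
So ans = 45

Answer: 45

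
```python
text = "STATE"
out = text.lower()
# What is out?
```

Trace:
`text = "STATE"` → text = 'STATE'
`out = text.lower()` → out = 'state'
So out = 'state'

Answer: 'state'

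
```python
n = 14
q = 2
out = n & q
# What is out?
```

Trace:
`n = 14` → n = 14
`q = 2` → q = 2
`out = n & q` → out = 2
So out = 2

Answer: 2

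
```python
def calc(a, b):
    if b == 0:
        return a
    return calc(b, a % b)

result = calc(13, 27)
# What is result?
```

calc(13, 27) -> calc(27, 13) -> calc(13, 1) -> calc(1, 0) -> 1

Answer: 1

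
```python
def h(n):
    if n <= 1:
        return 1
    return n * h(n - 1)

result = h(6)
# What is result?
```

h(6) = 6 * 5 * 4 * 3 * 2 * 1 = 720

Answer: 720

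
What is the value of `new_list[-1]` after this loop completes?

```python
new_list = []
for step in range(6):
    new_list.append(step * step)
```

Last element of squares 0 to 5
`new_list` takes the values: [] → [0] → [0, 1] → [0, 1, 4] → [0, 1, 4, 9] → [0, 1, 4, 9, 16] → [0, 1, 4, 9, 16, 25]
So `new_list[-1]` = 25

Answer: 25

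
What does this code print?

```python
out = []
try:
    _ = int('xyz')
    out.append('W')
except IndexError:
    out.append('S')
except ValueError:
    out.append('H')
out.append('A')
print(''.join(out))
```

Execution trace: 'H' (except ValueError) → 'A' (after the try/except). Output: HA

Answer: HA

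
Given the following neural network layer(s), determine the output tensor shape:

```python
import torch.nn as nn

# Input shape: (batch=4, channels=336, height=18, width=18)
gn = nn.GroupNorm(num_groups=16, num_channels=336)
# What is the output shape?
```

Input: (4, 336, 18, 18) -> Output: (4, 336, 18, 18)

Answer: (4, 336, 18, 18)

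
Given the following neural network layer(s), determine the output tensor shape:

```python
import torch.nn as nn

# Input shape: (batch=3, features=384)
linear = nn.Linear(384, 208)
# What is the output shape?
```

Input: (3, 384) -> Output: (3, 208)

Answer: (3, 208)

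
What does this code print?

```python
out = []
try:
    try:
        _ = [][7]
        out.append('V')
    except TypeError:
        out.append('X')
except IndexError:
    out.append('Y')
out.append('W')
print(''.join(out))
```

Execution trace: 'Y' (outer except IndexError) → 'W' (after the try/except). Output: YW

Answer: YW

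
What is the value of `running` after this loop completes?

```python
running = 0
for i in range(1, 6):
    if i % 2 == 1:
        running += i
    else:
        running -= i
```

Add odd, subtract even
`running` takes the values: 0 → 1 → -1 → 2 → -2 → 3

Answer: 3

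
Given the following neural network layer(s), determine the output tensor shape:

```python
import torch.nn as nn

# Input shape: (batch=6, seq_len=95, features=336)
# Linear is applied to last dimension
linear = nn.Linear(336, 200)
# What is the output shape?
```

Input: (6, 95, 336) -> Output: (6, 95, 200)

Answer: (6, 95, 200)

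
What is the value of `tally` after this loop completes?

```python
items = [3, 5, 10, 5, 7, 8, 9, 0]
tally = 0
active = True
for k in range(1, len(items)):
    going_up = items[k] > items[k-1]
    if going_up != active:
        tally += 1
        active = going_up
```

Count direction changes in [3, 5, 10, 5, 7, 8, 9, 0]
`tally` takes the values: 0 → 1 → 2 → 3

Answer: 3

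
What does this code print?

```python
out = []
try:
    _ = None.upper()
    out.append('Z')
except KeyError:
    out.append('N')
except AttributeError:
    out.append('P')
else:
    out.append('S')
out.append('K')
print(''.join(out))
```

Execution trace: 'P' (except AttributeError) → 'K' (after the try/except). Output: PK

Answer: PK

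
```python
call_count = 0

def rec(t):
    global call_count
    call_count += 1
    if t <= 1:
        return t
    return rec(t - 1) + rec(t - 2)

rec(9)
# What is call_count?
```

Calls(t) = 1 + Calls(t-1) + Calls(t-2); Calls(0)=Calls(1)=1. For t=9 this gives 109.

Answer: 109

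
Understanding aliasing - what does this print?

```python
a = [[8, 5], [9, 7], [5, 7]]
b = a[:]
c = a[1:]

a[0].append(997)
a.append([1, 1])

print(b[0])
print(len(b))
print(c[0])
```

Key concept: slice with nested mutation.
Step by step:
`a = [[8, 5], [9, 7], [5, 7]]` → a = [[8, 5], [9, 7], [5, 7]]
`b = a[:]` → b = [[8, 5], [9, 7], [5, 7]]
`c = a[1:]` → c = [[9, 7], [5, 7]]
`a[0].append(997)` → a = [[8, 5, 997], [9, 7], [5, 7]]; b = [[8, 5, 997], [9, 7], [5, 7]]
`a.append([1, 1])` → a = [[8, 5, 997], [9, 7], [5, 7], [1, 1]]
`print(b[0])` → prints [8, 5, 997]
`print(len(b))` → prints 3
`print(c[0])` → prints [9, 7]

Answer:
[8, 5, 997]
3
[9, 7]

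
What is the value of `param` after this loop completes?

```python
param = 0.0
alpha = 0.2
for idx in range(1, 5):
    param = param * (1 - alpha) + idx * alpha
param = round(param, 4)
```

Moving average with lr=0.2
`param` takes the values: 0.0 → 0.2 → 0.56 → 1.048 → 1.6384

Answer: 1.6384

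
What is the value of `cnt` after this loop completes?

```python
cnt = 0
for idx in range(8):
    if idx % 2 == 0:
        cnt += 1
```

Count numbers divisible by 2 in range(8)
`cnt` takes the values: 0 → 1 → 2 → 3 → 4

Answer: 4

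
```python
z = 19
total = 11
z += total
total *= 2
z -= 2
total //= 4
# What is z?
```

Trace:
`z = 19` → z = 19
`total = 11` → total = 11
`z += total` → z = 30
`total *= 2` → total = 22
`z -= 2` → z = 28
`total //= 4` → total = 5
So z = 28

Answer: 28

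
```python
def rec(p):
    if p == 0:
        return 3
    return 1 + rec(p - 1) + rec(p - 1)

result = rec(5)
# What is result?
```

rec(p) = 1 + 2·rec(p-1), rec(0)=3. Closed form: (3+1)·2^5 - 1 = 127.

Answer: 127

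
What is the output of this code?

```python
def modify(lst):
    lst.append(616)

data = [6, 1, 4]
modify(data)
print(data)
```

Key concept: function modifies passed list.
Step by step:
`data = [6, 1, 4]` → data = [6, 1, 4]
`modify(data)` → data = [6, 1, 4, 616]
`print(data)` → prints [6, 1, 4, 616]

Answer: [6, 1, 4, 616]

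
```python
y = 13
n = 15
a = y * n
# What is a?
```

Trace:
`y = 13` → y = 13
`n = 15` → n = 15
`a = y * n` → a = 195
So a = 195

Answer: 195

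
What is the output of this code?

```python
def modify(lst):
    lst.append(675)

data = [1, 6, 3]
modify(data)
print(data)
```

Key concept: function modifies passed list.
Step by step:
`data = [1, 6, 3]` → data = [1, 6, 3]
`modify(data)` → data = [1, 6, 3, 675]
`print(data)` → prints [1, 6, 3, 675]

Answer: [1, 6, 3, 675]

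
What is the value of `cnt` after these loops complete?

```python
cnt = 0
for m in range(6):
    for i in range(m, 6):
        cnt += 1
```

Upper triangle: 6 + 5 + ... + 1
`cnt` takes the values: 0 → 1 → 2 → 3 → 4 → 5 → 6 → 7 → 8 → 9 → 10 → 11 → 12 → 13 → 14 → 15 → 16 → 17 → 18 → 19 → 20 → 21

Answer: 21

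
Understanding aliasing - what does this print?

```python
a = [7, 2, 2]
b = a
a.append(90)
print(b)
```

Key concept: basic list aliasing.
Step by step:
`a = [7, 2, 2]` → a = [7, 2, 2]
`b = a` → b = [7, 2, 2] (same object as a)
`a.append(90)` → a = [7, 2, 2, 90] (same object as b); b = [7, 2, 2, 90] (same object as a)
`print(b)` → prints [7, 2, 2, 90]

Answer: [7, 2, 2, 90]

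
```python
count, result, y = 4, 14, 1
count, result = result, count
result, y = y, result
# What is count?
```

Trace:
`count, result, y = 4, 14, 1` → count = 4; result = 14; y = 1
`count, result = result, count` → count = 14; result = 4
`result, y = y, result` → result = 1; y = 4
So count = 14

Answer: 14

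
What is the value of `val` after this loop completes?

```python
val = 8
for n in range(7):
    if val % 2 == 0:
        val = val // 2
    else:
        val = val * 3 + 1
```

Collatz-style transformation from 8
`val` takes the values: 8 → 4 → 2 → 1 → 4 → 2 → 1 → 4

Answer: 4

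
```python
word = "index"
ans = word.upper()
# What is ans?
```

Trace:
`word = "index"` → word = 'index'
`ans = word.upper()` → ans = 'INDEX'
So ans = 'INDEX'

Answer: 'INDEX'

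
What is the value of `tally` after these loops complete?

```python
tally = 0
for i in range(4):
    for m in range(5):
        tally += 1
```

4 * 5 = 20
`tally` takes the values: 0 → 1 → 2 → 3 → 4 → 5 → 6 → 7 → 8 → 9 → 10 → 11 → 12 → 13 → 14 → 15 → 16 → 17 → 18 → 19 → 20

Answer: 20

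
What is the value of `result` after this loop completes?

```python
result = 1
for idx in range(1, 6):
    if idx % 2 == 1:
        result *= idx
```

Product of odd numbers 1 to 5
`result` takes the values: 1 → 3 → 15

Answer: 15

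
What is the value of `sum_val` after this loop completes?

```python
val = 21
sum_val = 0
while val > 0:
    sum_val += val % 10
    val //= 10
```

Sum digits of 21
`sum_val` takes the values: 0 → 1 → 3

Answer: 3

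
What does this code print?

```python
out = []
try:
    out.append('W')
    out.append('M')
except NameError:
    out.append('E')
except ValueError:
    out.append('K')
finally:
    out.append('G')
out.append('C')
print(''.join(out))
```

Execution trace: 'W' (try body) → 'M' (try body, no exception) → 'G' (finally) → 'C' (after the try/except). Output: WMGC

Answer: WMGC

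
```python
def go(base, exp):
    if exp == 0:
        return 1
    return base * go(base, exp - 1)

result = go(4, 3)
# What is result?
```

go(4, 3) = 4 * 4 * 4 = 64

Answer: 64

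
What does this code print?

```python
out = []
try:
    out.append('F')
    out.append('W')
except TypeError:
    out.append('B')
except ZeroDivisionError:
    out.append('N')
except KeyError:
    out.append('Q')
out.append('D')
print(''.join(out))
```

Execution trace: 'F' (try body) → 'W' (try body, no exception) → 'D' (after the try/except). Output: FWD

Answer: FWD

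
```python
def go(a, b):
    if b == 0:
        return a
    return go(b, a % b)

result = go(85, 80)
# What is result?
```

go(85, 80) -> go(80, 5) -> go(5, 0) -> 5

Answer: 5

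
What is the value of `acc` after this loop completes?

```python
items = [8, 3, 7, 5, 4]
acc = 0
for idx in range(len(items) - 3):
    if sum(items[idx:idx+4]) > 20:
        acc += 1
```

Count windows with sum > 20
`acc` takes the values: 0 → 1

Answer: 1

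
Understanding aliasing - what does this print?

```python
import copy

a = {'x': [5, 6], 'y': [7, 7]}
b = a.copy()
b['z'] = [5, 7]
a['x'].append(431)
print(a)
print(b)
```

Key concept: shallow copy of dict with mutable values.
Step by step:
`a = {'x': [5, 6], 'y': [7, 7]}` → a = {'x': [5, 6], 'y': [7, 7]}
`b = a.copy()` → b = {'x': [5, 6], 'y': [7, 7]}
`b['z'] = [5, 7]` → b = {'x': [5, 6], 'y': [7, 7], 'z': [5, 7]}
`a['x'].append(431)` → a = {'x': [5, 6, 431], 'y': [7, 7]}; b = {'x': [5, 6, 431], 'y': [7, 7], 'z': [5, 7]}
`print(a)` → prints {'x': [5, 6, 431], 'y': [7, 7]}
`print(b)` → prints {'x': [5, 6, 431], 'y': [7, 7], 'z': [5, 7]}

Answer:
{'x': [5, 6, 431], 'y': [7, 7]}
{'x': [5, 6, 431], 'y': [7, 7], 'z': [5, 7]}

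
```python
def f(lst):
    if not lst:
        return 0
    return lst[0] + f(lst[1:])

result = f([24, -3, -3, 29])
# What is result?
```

24 + (-3) + (-3) + 29 + 0 = 47

Answer: 47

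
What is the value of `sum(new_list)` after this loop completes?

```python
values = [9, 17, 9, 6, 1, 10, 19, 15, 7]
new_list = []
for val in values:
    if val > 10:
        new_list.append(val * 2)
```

Sum of doubled values > 10
`new_list` takes the values: [] → [34] → [34, 38] → [34, 38, 30]
So `sum(new_list)` = 102

Answer: 102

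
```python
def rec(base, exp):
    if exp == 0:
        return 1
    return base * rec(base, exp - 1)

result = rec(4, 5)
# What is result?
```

rec(4, 5) = 4 * 4 * 4 * 4 * 4 = 1024

Answer: 1024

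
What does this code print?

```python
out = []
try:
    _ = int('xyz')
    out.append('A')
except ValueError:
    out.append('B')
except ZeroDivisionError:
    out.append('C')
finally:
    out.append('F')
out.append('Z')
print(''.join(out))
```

Execution trace: 'B' (except ValueError) → 'F' (finally) → 'Z' (after the try/except). Output: BFZ

Answer: BFZ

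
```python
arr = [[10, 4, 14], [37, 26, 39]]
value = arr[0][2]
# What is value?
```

Trace:
`arr = [[10, 4, 14], [37, 26, 39]]` → arr = [[10, 4, 14], [37, 26, 39]]
`value = arr[0][2]` → value = 14
So value = 14

Answer: 14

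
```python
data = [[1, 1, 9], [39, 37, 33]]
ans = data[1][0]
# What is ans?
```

Trace:
`data = [[1, 1, 9], [39, 37, 33]]` → data = [[1, 1, 9], [39, 37, 33]]
`ans = data[1][0]` → ans = 39
So ans = 39

Answer: 39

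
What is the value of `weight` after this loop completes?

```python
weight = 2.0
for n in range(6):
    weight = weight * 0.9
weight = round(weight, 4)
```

Exponential decay: 2.0 * 0.9^6
`weight` takes the values: 2.0 → 1.8 → 1.62 → 1.458 → 1.3122 → 1.18098 → 1.062882 → 1.0629

Answer: 1.0629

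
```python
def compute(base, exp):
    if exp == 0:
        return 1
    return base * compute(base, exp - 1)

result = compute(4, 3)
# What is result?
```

compute(4, 3) = 4 * 4 * 4 = 64

Answer: 64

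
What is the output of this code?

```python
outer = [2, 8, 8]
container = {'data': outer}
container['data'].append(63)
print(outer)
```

Key concept: dict holds reference to list.
Step by step:
`outer = [2, 8, 8]` → outer = [2, 8, 8]
`container = {'data': outer}` → container = {'data': [2, 8, 8]}
`container['data'].append(63)` → outer = [2, 8, 8, 63]; container = {'data': [2, 8, 8, 63]}
`print(outer)` → prints [2, 8, 8, 63]

Answer: [2, 8, 8, 63]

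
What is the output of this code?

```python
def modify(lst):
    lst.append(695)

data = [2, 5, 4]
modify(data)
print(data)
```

Key concept: function modifies passed list.
Step by step:
`data = [2, 5, 4]` → data = [2, 5, 4]
`modify(data)` → data = [2, 5, 4, 695]
`print(data)` → prints [2, 5, 4, 695]

Answer: [2, 5, 4, 695]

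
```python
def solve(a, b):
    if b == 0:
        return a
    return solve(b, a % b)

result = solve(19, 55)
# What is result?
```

solve(19, 55) -> solve(55, 19) -> solve(19, 17) -> solve(17, 2) -> solve(2, 1) -> solve(1, 0) -> 1

Answer: 1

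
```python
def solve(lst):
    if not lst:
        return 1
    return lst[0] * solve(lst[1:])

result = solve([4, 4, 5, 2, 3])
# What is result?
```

Product over [4, 4, 5, 2, 3] = 4 * 4 * 5 * 2 * 3 = 480

Answer: 480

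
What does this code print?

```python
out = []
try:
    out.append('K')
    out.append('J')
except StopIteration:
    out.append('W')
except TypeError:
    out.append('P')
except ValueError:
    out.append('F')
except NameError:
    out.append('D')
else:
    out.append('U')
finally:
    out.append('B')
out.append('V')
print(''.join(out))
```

Execution trace: 'K' (try body) → 'J' (try body, no exception) → 'U' (else) → 'B' (finally) → 'V' (after the try/except). Output: KJUBV

Answer: KJUBV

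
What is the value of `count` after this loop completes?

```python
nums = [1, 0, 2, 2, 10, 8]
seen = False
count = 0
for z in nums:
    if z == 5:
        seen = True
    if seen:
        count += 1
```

Count elements after first 5 in [1, 0, 2, 2, 10, 8]
`count` takes the values: 0

Answer: 0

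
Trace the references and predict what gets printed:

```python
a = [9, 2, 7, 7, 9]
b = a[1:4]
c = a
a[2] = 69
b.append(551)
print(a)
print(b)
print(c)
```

Key concept: slice vs alias.
Step by step:
`a = [9, 2, 7, 7, 9]` → a = [9, 2, 7, 7, 9]
`b = a[1:4]` → b = [2, 7, 7]
`c = a` → c = [9, 2, 7, 7, 9] (same object as a)
`a[2] = 69` → a = [9, 2, 69, 7, 9] (same object as c); c = [9, 2, 69, 7, 9] (same object as a)
`b.append(551)` → b = [2, 7, 7, 551]
`print(a)` → prints [9, 2, 69, 7, 9]
`print(b)` → prints [2, 7, 7, 551]
`print(c)` → prints [9, 2, 69, 7, 9]

Answer:
[9, 2, 69, 7, 9]
[2, 7, 7, 551]
[9, 2, 69, 7, 9]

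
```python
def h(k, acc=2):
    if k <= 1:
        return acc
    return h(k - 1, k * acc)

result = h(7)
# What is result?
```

Accumulator trace (n, acc): (7, 2) -> (6, 14) -> (5, 84) -> (4, 420) -> (3, 1680) -> (2, 5040) -> (1, 10080) -> return 10080

Answer: 10080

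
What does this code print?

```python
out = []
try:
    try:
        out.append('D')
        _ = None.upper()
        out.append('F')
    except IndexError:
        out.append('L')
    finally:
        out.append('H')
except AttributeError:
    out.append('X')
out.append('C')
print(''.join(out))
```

Execution trace: 'D' (inner try body) → 'H' (inner finally) → 'X' (outer except AttributeError) → 'C' (after the try/except). Output: DHXC

Answer: DHXC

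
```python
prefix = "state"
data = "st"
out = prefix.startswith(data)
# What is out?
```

Trace:
`prefix = "state"` → prefix = 'state'
`data = "st"` → data = 'st'
`out = prefix.startswith(data)` → out = True
So out = True

Answer: True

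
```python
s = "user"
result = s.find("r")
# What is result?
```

Trace:
`s = "user"` → s = 'user'
`result = s.find("r")` → result = 3
So result = 3

Answer: 3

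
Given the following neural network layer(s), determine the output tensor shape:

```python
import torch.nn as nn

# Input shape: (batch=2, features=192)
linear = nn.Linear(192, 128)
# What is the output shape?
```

Input: (2, 192) -> Output: (2, 128)

Answer: (2, 128)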